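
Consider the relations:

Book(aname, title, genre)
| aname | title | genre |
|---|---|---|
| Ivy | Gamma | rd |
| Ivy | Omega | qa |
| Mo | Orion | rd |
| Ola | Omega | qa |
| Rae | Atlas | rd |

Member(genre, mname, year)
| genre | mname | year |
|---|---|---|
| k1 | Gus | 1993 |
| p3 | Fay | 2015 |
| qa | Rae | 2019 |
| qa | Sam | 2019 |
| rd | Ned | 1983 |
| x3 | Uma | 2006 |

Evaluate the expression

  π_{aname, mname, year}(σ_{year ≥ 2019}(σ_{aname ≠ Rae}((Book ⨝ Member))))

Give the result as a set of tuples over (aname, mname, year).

Natural join on genre: {(Ivy, Gamma, rd, Ned, 1983), (Ivy, Omega, qa, Rae, 2019), (Ivy, Omega, qa, Sam, 2019), (Mo, Orion, rd, Ned, 1983), (Ola, Omega, qa, Rae, 2019), (Ola, Omega, qa, Sam, 2019), (Rae, Atlas, rd, Ned, 1983)}
Selection aname ≠ Rae: {(Ivy, Gamma, rd, Ned, 1983), (Ivy, Omega, qa, Rae, 2019), (Ivy, Omega, qa, Sam, 2019), (Mo, Orion, rd, Ned, 1983), (Ola, Omega, qa, Rae, 2019), (Ola, Omega, qa, Sam, 2019)}
Selection year ≥ 2019: {(Ivy, Omega, qa, Rae, 2019), (Ivy, Omega, qa, Sam, 2019), (Ola, Omega, qa, Rae, 2019), (Ola, Omega, qa, Sam, 2019)}
Keep only column(s) aname, mname, year: {(Ivy, Rae, 2019), (Ivy, Sam, 2019), (Ola, Rae, 2019), (Ola, Sam, 2019)}

{(Ivy, Rae, 2019), (Ivy, Sam, 2019), (Ola, Rae, 2019), (Ola, Sam, 2019)}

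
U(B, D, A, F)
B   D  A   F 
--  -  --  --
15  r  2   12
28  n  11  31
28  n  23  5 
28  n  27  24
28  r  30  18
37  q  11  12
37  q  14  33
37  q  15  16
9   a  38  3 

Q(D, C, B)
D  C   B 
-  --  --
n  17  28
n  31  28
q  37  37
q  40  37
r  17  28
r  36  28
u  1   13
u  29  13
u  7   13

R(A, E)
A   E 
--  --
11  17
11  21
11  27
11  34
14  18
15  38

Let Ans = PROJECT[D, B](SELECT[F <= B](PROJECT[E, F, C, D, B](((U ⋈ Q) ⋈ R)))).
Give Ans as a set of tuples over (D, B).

{(q, 37)}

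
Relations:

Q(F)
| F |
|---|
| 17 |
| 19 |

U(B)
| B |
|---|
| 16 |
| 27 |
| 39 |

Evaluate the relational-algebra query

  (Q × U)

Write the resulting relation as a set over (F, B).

{(17, 16), (17, 27), (17, 39), (19, 16), (19, 27), (19, 39)}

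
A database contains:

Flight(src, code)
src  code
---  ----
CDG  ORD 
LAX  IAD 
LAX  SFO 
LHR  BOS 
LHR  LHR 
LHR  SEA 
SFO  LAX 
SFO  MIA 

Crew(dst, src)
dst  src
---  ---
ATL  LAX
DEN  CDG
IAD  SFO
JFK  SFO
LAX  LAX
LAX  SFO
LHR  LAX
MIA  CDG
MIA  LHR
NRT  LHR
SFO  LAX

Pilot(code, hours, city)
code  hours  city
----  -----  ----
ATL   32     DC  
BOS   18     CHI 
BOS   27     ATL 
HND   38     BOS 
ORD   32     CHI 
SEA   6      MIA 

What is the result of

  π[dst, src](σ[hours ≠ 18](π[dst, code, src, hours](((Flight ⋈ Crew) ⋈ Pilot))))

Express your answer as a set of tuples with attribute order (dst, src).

Natural join on src: {(CDG, ORD, DEN), (CDG, ORD, MIA), (LAX, IAD, ATL), (LAX, IAD, LAX), (LAX, IAD, LHR), (LAX, IAD, SFO), (LAX, SFO, ATL), (LAX, SFO, LAX), (LAX, SFO, LHR), (LAX, SFO, SFO), (LHR, BOS, MIA), (LHR, BOS, NRT), (LHR, LHR, MIA), (LHR, LHR, NRT), (LHR, SEA, MIA), (LHR, SEA, NRT), (SFO, LAX, IAD), (SFO, LAX, JFK), (SFO, LAX, LAX), (SFO, MIA, IAD), (SFO, MIA, JFK), (SFO, MIA, LAX)}
Natural join on code: {(CDG, ORD, DEN, 32, CHI), (CDG, ORD, MIA, 32, CHI), (LHR, BOS, MIA, 18, CHI), (LHR, BOS, MIA, 27, ATL), (LHR, BOS, NRT, 18, CHI), (LHR, BOS, NRT, 27, ATL), (LHR, SEA, MIA, 6, MIA), (LHR, SEA, NRT, 6, MIA)}
Keep only column(s) dst, code, src, hours: {(DEN, ORD, CDG, 32), (MIA, BOS, LHR, 18), (MIA, BOS, LHR, 27), (MIA, ORD, CDG, 32), (MIA, SEA, LHR, 6), (NRT, BOS, LHR, 18), (NRT, BOS, LHR, 27), (NRT, SEA, LHR, 6)}
Filtering on hours ≠ 18 leaves {(DEN, ORD, CDG, 32), (MIA, BOS, LHR, 27), (MIA, ORD, CDG, 32), (MIA, SEA, LHR, 6), (NRT, BOS, LHR, 27), (NRT, SEA, LHR, 6)}.
Keep only column(s) dst, src (2 duplicate(s) eliminated): {(DEN, CDG), (MIA, CDG), (MIA, LHR), (NRT, LHR)}

{(DEN, CDG), (MIA, CDG), (MIA, LHR), (NRT, LHR)}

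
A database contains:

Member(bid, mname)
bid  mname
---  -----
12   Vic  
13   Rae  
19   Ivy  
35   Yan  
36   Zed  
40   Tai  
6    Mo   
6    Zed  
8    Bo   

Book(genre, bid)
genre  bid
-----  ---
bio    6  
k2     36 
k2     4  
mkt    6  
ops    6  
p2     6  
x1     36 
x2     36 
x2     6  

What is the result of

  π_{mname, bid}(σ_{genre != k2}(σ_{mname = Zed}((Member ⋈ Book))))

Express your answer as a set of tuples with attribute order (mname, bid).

Joining Member and Book on bid yields {(36, Zed, k2), (36, Zed, x1), (36, Zed, x2), (6, Mo, bio), (6, Mo, mkt), (6, Mo, ops), (6, Mo, p2), (6, Mo, x2), (6, Zed, bio), (6, Zed, mkt), (6, Zed, ops), (6, Zed, p2), (6, Zed, x2)}.
σ[mname = Zed]: keep tuples satisfying mname = Zed → {(36, Zed, k2), (36, Zed, x1), (36, Zed, x2), (6, Zed, bio), (6, Zed, mkt), (6, Zed, ops), (6, Zed, p2), (6, Zed, x2)}
σ[genre != k2]: keep tuples satisfying genre != k2 → {(36, Zed, x1), (36, Zed, x2), (6, Zed, bio), (6, Zed, mkt), (6, Zed, ops), (6, Zed, p2), (6, Zed, x2)}
Keep only column(s) mname, bid (5 duplicate(s) eliminated): {(Zed, 36), (Zed, 6)}

{(Zed, 36), (Zed, 6)}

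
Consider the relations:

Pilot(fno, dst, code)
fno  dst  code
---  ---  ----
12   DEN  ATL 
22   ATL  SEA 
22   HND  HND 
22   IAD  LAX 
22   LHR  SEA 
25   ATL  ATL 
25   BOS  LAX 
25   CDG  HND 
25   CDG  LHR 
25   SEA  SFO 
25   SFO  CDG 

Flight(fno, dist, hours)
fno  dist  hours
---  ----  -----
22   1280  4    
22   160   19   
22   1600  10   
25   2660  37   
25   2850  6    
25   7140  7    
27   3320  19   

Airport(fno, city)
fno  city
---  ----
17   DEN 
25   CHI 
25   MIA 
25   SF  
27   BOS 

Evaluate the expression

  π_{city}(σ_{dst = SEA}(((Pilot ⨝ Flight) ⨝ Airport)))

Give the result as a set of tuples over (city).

Natural join on fno: {(22, ATL, SEA, 1280, 4), (22, ATL, SEA, 160, 19), (22, ATL, SEA, 1600, 10), (22, HND, HND, 1280, 4), (22, HND, HND, 160, 19), (22, HND, HND, 1600, 10), (22, IAD, LAX, 1280, 4), (22, IAD, LAX, 160, 19), (22, IAD, LAX, 1600, 10), (22, LHR, SEA, 1280, 4), (22, LHR, SEA, 160, 19), (22, LHR, SEA, 1600, 10), (25, ATL, ATL, 2660, 37), (25, ATL, ATL, 2850, 6), (25, ATL, ATL, 7140, 7), (25, BOS, LAX, 2660, 37), (25, BOS, LAX, 2850, 6), (25, BOS, LAX, 7140, 7), (25, CDG, HND, 2660, 37), (25, CDG, HND, 2850, 6), (25, CDG, HND, 7140, 7), (25, CDG, LHR, 2660, 37), (25, CDG, LHR, 2850, 6), (25, CDG, LHR, 7140, 7), (25, SEA, SFO, 2660, 37), (25, SEA, SFO, 2850, 6), (25, SEA, SFO, 7140, 7), (25, SFO, CDG, 2660, 37), (25, SFO, CDG, 2850, 6), (25, SFO, CDG, 7140, 7)}
Natural join on fno: {(25, ATL, ATL, 2660, 37, CHI), (25, ATL, ATL, 2660, 37, MIA), (25, ATL, ATL, 2660, 37, SF), (25, ATL, ATL, 2850, 6, CHI), (25, ATL, ATL, 2850, 6, MIA), (25, ATL, ATL, 2850, 6, SF), (25, ATL, ATL, 7140, 7, CHI), (25, ATL, ATL, 7140, 7, MIA), (25, ATL, ATL, 7140, 7, SF), (25, BOS, LAX, 2660, 37, CHI), (25, BOS, LAX, 2660, 37, MIA), (25, BOS, LAX, 2660, 37, SF), (25, BOS, LAX, 2850, 6, CHI), (25, BOS, LAX, 2850, 6, MIA), (25, BOS, LAX, 2850, 6, SF), (25, BOS, LAX, 7140, 7, CHI), (25, BOS, LAX, 7140, 7, MIA), (25, BOS, LAX, 7140, 7, SF), (25, CDG, HND, 2660, 37, CHI), (25, CDG, HND, 2660, 37, MIA), (25, CDG, HND, 2660, 37, SF), (25, CDG, HND, 2850, 6, CHI), (25, CDG, HND, 2850, 6, MIA), (25, CDG, HND, 2850, 6, SF), (25, CDG, HND, 7140, 7, CHI), (25, CDG, HND, 7140, 7, MIA), (25, CDG, HND, 7140, 7, SF), (25, CDG, LHR, 2660, 37, CHI), (25, CDG, LHR, 2660, 37, MIA), (25, CDG, LHR, 2660, 37, SF), (25, CDG, LHR, 2850, 6, CHI), (25, CDG, LHR, 2850, 6, MIA), (25, CDG, LHR, 2850, 6, SF), (25, CDG, LHR, 7140, 7, CHI), (25, CDG, LHR, 7140, 7, MIA), (25, CDG, LHR, 7140, 7, SF), (25, SEA, SFO, 2660, 37, CHI), (25, SEA, SFO, 2660, 37, MIA), (25, SEA, SFO, 2660, 37, SF), (25, SEA, SFO, 2850, 6, CHI), (25, SEA, SFO, 2850, 6, MIA), (25, SEA, SFO, 2850, 6, SF), (25, SEA, SFO, 7140, 7, CHI), (25, SEA, SFO, 7140, 7, MIA), (25, SEA, SFO, 7140, 7, SF), (25, SFO, CDG, 2660, 37, CHI), (25, SFO, CDG, 2660, 37, MIA), (25, SFO, CDG, 2660, 37, SF), (25, SFO, CDG, 2850, 6, CHI), (25, SFO, CDG, 2850, 6, MIA), (25, SFO, CDG, 2850, 6, SF), (25, SFO, CDG, 7140, 7, CHI), (25, SFO, CDG, 7140, 7, MIA), (25, SFO, CDG, 7140, 7, SF)}
σ[dst = SEA]: keep tuples satisfying dst = SEA → {(25, SEA, SFO, 2660, 37, CHI), (25, SEA, SFO, 2660, 37, MIA), (25, SEA, SFO, 2660, 37, SF), (25, SEA, SFO, 2850, 6, CHI), (25, SEA, SFO, 2850, 6, MIA), (25, SEA, SFO, 2850, 6, SF), (25, SEA, SFO, 7140, 7, CHI), (25, SEA, SFO, 7140, 7, MIA), (25, SEA, SFO, 7140, 7, SF)}
Projecting to city (6 duplicate(s) eliminated): {CHI, MIA, SF}

{CHI, MIA, SF}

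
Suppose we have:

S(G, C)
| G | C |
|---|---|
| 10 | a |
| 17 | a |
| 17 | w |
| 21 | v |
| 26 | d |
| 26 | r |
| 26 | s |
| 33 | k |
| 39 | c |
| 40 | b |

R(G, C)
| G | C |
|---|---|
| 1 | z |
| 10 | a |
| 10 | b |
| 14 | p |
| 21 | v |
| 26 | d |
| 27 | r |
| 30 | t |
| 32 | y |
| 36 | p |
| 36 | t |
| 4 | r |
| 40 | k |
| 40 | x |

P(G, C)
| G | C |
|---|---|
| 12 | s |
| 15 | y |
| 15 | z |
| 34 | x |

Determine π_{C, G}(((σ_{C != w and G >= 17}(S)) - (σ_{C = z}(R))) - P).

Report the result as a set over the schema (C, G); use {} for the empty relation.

{(a, 17), (b, 40), (c, 39), (d, 26), (k, 33), (r, 26), (s, 26), (v, 21)}

Apply σ_{C != w and G >= 17}; surviving tuples: {(17, a), (21, v), (26, d), (26, r), (26, s), (33, k), (39, c), (40, b)}
Apply σ_{C = z}; surviving tuples: {(1, z)}
Taking the difference: {(17, a), (21, v), (26, d), (26, r), (26, s), (33, k), (39, c), (40, b)}
Taking the difference: {(17, a), (21, v), (26, d), (26, r), (26, s), (33, k), (39, c), (40, b)}
π[C, G]: project onto (C, G) → {(a, 17), (b, 40), (c, 39), (d, 26), (k, 33), (r, 26), (s, 26), (v, 21)}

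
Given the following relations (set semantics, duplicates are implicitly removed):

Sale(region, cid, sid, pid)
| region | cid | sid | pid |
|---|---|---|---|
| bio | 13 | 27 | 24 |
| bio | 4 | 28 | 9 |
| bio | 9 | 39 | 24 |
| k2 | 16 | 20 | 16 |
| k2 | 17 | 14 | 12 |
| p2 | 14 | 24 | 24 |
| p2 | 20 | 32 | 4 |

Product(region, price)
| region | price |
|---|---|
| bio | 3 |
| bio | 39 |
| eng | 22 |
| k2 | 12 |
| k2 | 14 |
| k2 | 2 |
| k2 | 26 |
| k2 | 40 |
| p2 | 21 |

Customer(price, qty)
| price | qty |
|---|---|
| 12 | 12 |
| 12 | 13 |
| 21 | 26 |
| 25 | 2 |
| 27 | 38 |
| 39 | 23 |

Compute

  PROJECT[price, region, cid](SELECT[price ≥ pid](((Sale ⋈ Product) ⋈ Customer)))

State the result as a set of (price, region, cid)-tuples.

{(12, k2, 17), (21, p2, 20), (39, bio, 13), (39, bio, 4), (39, bio, 9)}

Natural join on region: {(bio, 13, 27, 24, 3), (bio, 13, 27, 24, 39), (bio, 4, 28, 9, 3), (bio, 4, 28, 9, 39), (bio, 9, 39, 24, 3), (bio, 9, 39, 24, 39), (k2, 16, 20, 16, 12), (k2, 16, 20, 16, 14), (k2, 16, 20, 16, 2), (k2, 16, 20, 16, 26), (k2, 16, 20, 16, 40), (k2, 17, 14, 12, 12), (k2, 17, 14, 12, 14), (k2, 17, 14, 12, 2), (k2, 17, 14, 12, 26), (k2, 17, 14, 12, 40), (p2, 14, 24, 24, 21), (p2, 20, 32, 4, 21)}
Natural join on price: {(bio, 13, 27, 24, 39, 23), (bio, 4, 28, 9, 39, 23), (bio, 9, 39, 24, 39, 23), (k2, 16, 20, 16, 12, 12), (k2, 16, 20, 16, 12, 13), (k2, 17, 14, 12, 12, 12), (k2, 17, 14, 12, 12, 13), (p2, 14, 24, 24, 21, 26), (p2, 20, 32, 4, 21, 26)}
Filtering on price ≥ pid leaves {(bio, 13, 27, 24, 39, 23), (bio, 4, 28, 9, 39, 23), (bio, 9, 39, 24, 39, 23), (k2, 17, 14, 12, 12, 12), (k2, 17, 14, 12, 12, 13), (p2, 20, 32, 4, 21, 26)}.
π_{price, region, cid} gives {(12, k2, 17), (21, p2, 20), (39, bio, 13), (39, bio, 4), (39, bio, 9)} (1 duplicate(s) eliminated).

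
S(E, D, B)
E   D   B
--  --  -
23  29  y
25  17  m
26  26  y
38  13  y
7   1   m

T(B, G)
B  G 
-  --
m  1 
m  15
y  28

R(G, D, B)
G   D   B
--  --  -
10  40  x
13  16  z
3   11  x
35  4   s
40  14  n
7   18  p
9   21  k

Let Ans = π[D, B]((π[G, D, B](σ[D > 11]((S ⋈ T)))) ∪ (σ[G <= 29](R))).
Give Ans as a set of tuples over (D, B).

{(11, x), (13, y), (16, z), (17, m), (18, p), (21, k), (26, y), (29, y), (40, x)}

Natural join on B: {(23, 29, y, 28), (25, 17, m, 1), (25, 17, m, 15), (26, 26, y, 28), (38, 13, y, 28), (7, 1, m, 1), (7, 1, m, 15)}
Apply σ_{D > 11}; surviving tuples: {(23, 29, y, 28), (25, 17, m, 1), (25, 17, m, 15), (26, 26, y, 28), (38, 13, y, 28)}
π[G, D, B]: project onto (G, D, B) → {(1, 17, m), (15, 17, m), (28, 13, y), (28, 26, y), (28, 29, y)}
Apply σ_{G <= 29}; surviving tuples: {(10, 40, x), (13, 16, z), (3, 11, x), (7, 18, p), (9, 21, k)}
Union: {(1, 17, m), (15, 17, m), (28, 13, y), (28, 26, y), (28, 29, y)} with {(10, 40, x), (13, 16, z), (3, 11, x), (7, 18, p), (9, 21, k)} → {(1, 17, m), (10, 40, x), (13, 16, z), (15, 17, m), (28, 13, y), (28, 26, y), (28, 29, y), (3, 11, x), (7, 18, p), (9, 21, k)}
π[D, B]: project onto (D, B) (1 duplicate(s) eliminated) → {(11, x), (13, y), (16, z), (17, m), (18, p), (21, k), (26, y), (29, y), (40, x)}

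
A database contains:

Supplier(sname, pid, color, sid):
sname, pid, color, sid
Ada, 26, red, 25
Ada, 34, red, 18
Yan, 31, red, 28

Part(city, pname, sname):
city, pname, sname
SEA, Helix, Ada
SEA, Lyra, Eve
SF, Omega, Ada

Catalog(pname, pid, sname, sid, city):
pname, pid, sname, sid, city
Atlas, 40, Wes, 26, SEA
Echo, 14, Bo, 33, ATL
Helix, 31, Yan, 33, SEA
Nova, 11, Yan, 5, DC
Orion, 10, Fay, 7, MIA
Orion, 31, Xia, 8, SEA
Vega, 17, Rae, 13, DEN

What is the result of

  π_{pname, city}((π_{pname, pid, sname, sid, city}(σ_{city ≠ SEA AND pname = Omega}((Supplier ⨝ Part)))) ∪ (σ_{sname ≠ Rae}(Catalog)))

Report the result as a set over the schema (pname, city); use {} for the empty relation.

Joining Supplier and Part on sname yields {(Ada, 26, red, 25, SEA, Helix), (Ada, 26, red, 25, SF, Omega), (Ada, 34, red, 18, SEA, Helix), (Ada, 34, red, 18, SF, Omega)}.
Selection city ≠ SEA AND pname = Omega: {(Ada, 26, red, 25, SF, Omega), (Ada, 34, red, 18, SF, Omega)}
Projecting to pname, pid, sname, sid, city: {(Omega, 26, Ada, 25, SF), (Omega, 34, Ada, 18, SF)}
Selection sname ≠ Rae: {(Atlas, 40, Wes, 26, SEA), (Echo, 14, Bo, 33, ATL), (Helix, 31, Yan, 33, SEA), (Nova, 11, Yan, 5, DC), (Orion, 10, Fay, 7, MIA), (Orion, 31, Xia, 8, SEA)}
Union: {(Omega, 26, Ada, 25, SF), (Omega, 34, Ada, 18, SF)} with {(Atlas, 40, Wes, 26, SEA), (Echo, 14, Bo, 33, ATL), (Helix, 31, Yan, 33, SEA), (Nova, 11, Yan, 5, DC), (Orion, 10, Fay, 7, MIA), (Orion, 31, Xia, 8, SEA)} → {(Atlas, 40, Wes, 26, SEA), (Echo, 14, Bo, 33, ATL), (Helix, 31, Yan, 33, SEA), (Nova, 11, Yan, 5, DC), (Omega, 26, Ada, 25, SF), (Omega, 34, Ada, 18, SF), (Orion, 10, Fay, 7, MIA), (Orion, 31, Xia, 8, SEA)}
Projecting to pname, city (1 duplicate(s) eliminated): {(Atlas, SEA), (Echo, ATL), (Helix, SEA), (Nova, DC), (Omega, SF), (Orion, MIA), (Orion, SEA)}

{(Atlas, SEA), (Echo, ATL), (Helix, SEA), (Nova, DC), (Omega, SF), (Orion, MIA), (Orion, SEA)}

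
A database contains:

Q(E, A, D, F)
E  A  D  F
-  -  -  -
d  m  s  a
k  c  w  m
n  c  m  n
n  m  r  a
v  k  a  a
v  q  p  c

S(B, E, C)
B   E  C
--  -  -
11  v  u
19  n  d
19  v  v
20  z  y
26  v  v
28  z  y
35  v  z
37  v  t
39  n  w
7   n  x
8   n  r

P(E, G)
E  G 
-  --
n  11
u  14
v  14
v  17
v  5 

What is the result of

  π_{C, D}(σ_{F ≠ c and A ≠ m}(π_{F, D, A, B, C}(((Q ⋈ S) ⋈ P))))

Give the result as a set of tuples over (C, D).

{(d, m), (r, m), (t, a), (u, a), (v, a), (w, m), (x, m), (z, a)}

Q ⋈ S (natural join on E): {(n, c, m, n, 19, d), (n, c, m, n, 39, w), (n, c, m, n, 7, x), (n, c, m, n, 8, r), (n, m, r, a, 19, d), (n, m, r, a, 39, w), (n, m, r, a, 7, x), (n, m, r, a, 8, r), (v, k, a, a, 11, u), (v, k, a, a, 19, v), (v, k, a, a, 26, v), (v, k, a, a, 35, z), (v, k, a, a, 37, t), (v, q, p, c, 11, u), (v, q, p, c, 19, v), (v, q, p, c, 26, v), (v, q, p, c, 35, z), (v, q, p, c, 37, t)}
(Q ⋈ S) ⋈ P (natural join on E): {(n, c, m, n, 19, d, 11), (n, c, m, n, 39, w, 11), (n, c, m, n, 7, x, 11), (n, c, m, n, 8, r, 11), (n, m, r, a, 19, d, 11), (n, m, r, a, 39, w, 11), (n, m, r, a, 7, x, 11), (n, m, r, a, 8, r, 11), (v, k, a, a, 11, u, 14), (v, k, a, a, 11, u, 17), (v, k, a, a, 11, u, 5), (v, k, a, a, 19, v, 14), (v, k, a, a, 19, v, 17), (v, k, a, a, 19, v, 5), (v, k, a, a, 26, v, 14), (v, k, a, a, 26, v, 17), (v, k, a, a, 26, v, 5), (v, k, a, a, 35, z, 14), (v, k, a, a, 35, z, 17), (v, k, a, a, 35, z, 5), (v, k, a, a, 37, t, 14), (v, k, a, a, 37, t, 17), (v, k, a, a, 37, t, 5), (v, q, p, c, 11, u, 14), (v, q, p, c, 11, u, 17), (v, q, p, c, 11, u, 5), (v, q, p, c, 19, v, 14), (v, q, p, c, 19, v, 17), (v, q, p, c, 19, v, 5), (v, q, p, c, 26, v, 14), (v, q, p, c, 26, v, 17), (v, q, p, c, 26, v, 5), (v, q, p, c, 35, z, 14), (v, q, p, c, 35, z, 17), (v, q, p, c, 35, z, 5), (v, q, p, c, 37, t, 14), (v, q, p, c, 37, t, 17), (v, q, p, c, 37, t, 5)}
Projecting to F, D, A, B, C (20 duplicate(s) eliminated): {(a, a, k, 11, u), (a, a, k, 19, v), (a, a, k, 26, v), (a, a, k, 35, z), (a, a, k, 37, t), (a, r, m, 19, d), (a, r, m, 39, w), (a, r, m, 7, x), (a, r, m, 8, r), (c, p, q, 11, u), (c, p, q, 19, v), (c, p, q, 26, v), (c, p, q, 35, z), (c, p, q, 37, t), (n, m, c, 19, d), (n, m, c, 39, w), (n, m, c, 7, x), (n, m, c, 8, r)}
σ[F ≠ c and A ≠ m]: keep tuples satisfying F ≠ c and A ≠ m → {(a, a, k, 11, u), (a, a, k, 19, v), (a, a, k, 26, v), (a, a, k, 35, z), (a, a, k, 37, t), (n, m, c, 19, d), (n, m, c, 39, w), (n, m, c, 7, x), (n, m, c, 8, r)}
Projecting to C, D (1 duplicate(s) eliminated): {(d, m), (r, m), (t, a), (u, a), (v, a), (w, m), (x, m), (z, a)}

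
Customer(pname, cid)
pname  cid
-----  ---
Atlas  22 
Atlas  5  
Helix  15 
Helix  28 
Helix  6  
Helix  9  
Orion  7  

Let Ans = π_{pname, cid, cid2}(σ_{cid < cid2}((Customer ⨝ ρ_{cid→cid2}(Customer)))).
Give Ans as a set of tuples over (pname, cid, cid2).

ρ[cid→cid2]: schema becomes (pname, cid2); tuples unchanged.
Joining Customer and ρ_{cid→cid2}(Customer) on pname yields {(Atlas, 22, 22), (Atlas, 22, 5), (Atlas, 5, 22), (Atlas, 5, 5), (Helix, 15, 15), (Helix, 15, 28), (Helix, 15, 6), (Helix, 15, 9), (Helix, 28, 15), (Helix, 28, 28), (Helix, 28, 6), (Helix, 28, 9), (Helix, 6, 15), (Helix, 6, 28), (Helix, 6, 6), (Helix, 6, 9), (Helix, 9, 15), (Helix, 9, 28), (Helix, 9, 6), (Helix, 9, 9), (Orion, 7, 7)}.
Apply σ_{cid < cid2}; surviving tuples: {(Atlas, 5, 22), (Helix, 15, 28), (Helix, 6, 15), (Helix, 6, 28), (Helix, 6, 9), (Helix, 9, 15), (Helix, 9, 28)}
Keep only column(s) pname, cid, cid2: {(Atlas, 5, 22), (Helix, 15, 28), (Helix, 6, 15), (Helix, 6, 28), (Helix, 6, 9), (Helix, 9, 15), (Helix, 9, 28)}

{(Atlas, 5, 22), (Helix, 15, 28), (Helix, 6, 15), (Helix, 6, 28), (Helix, 6, 9), (Helix, 9, 15), (Helix, 9, 28)}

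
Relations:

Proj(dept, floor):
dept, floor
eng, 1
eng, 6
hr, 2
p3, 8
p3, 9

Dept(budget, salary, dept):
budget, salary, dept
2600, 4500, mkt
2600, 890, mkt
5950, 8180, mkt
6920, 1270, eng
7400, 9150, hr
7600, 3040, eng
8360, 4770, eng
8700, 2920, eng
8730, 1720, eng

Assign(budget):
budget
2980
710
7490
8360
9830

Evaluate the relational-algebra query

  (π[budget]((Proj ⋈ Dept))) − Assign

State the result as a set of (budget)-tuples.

{6920, 7400, 7600, 8700, 8730}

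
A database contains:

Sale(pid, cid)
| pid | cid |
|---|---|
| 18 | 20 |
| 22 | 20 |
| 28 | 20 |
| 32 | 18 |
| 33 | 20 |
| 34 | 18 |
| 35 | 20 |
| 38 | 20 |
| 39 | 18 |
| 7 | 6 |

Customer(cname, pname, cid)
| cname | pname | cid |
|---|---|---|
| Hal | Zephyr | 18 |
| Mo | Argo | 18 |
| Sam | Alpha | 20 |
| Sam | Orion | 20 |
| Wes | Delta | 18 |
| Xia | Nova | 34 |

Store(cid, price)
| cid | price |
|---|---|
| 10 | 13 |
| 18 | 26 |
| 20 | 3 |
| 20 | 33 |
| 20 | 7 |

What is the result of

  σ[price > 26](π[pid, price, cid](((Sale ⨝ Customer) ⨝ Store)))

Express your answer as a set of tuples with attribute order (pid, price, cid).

Joining Sale and Customer on cid yields {(18, 20, Sam, Alpha), (18, 20, Sam, Orion), (22, 20, Sam, Alpha), (22, 20, Sam, Orion), (28, 20, Sam, Alpha), (28, 20, Sam, Orion), (32, 18, Hal, Zephyr), (32, 18, Mo, Argo), (32, 18, Wes, Delta), (33, 20, Sam, Alpha), (33, 20, Sam, Orion), (34, 18, Hal, Zephyr), (34, 18, Mo, Argo), (34, 18, Wes, Delta), (35, 20, Sam, Alpha), (35, 20, Sam, Orion), (38, 20, Sam, Alpha), (38, 20, Sam, Orion), (39, 18, Hal, Zephyr), (39, 18, Mo, Argo), (39, 18, Wes, Delta)}.
Joining (Sale ⨝ Customer) and Store on cid yields {(18, 20, Sam, Alpha, 3), (18, 20, Sam, Alpha, 33), (18, 20, Sam, Alpha, 7), (18, 20, Sam, Orion, 3), (18, 20, Sam, Orion, 33), (18, 20, Sam, Orion, 7), (22, 20, Sam, Alpha, 3), (22, 20, Sam, Alpha, 33), (22, 20, Sam, Alpha, 7), (22, 20, Sam, Orion, 3), (22, 20, Sam, Orion, 33), (22, 20, Sam, Orion, 7), (28, 20, Sam, Alpha, 3), (28, 20, Sam, Alpha, 33), (28, 20, Sam, Alpha, 7), (28, 20, Sam, Orion, 3), (28, 20, Sam, Orion, 33), (28, 20, Sam, Orion, 7), (32, 18, Hal, Zephyr, 26), (32, 18, Mo, Argo, 26), (32, 18, Wes, Delta, 26), (33, 20, Sam, Alpha, 3), (33, 20, Sam, Alpha, 33), (33, 20, Sam, Alpha, 7), (33, 20, Sam, Orion, 3), (33, 20, Sam, Orion, 33), (33, 20, Sam, Orion, 7), (34, 18, Hal, Zephyr, 26), (34, 18, Mo, Argo, 26), (34, 18, Wes, Delta, 26), (35, 20, Sam, Alpha, 3), (35, 20, Sam, Alpha, 33), (35, 20, Sam, Alpha, 7), (35, 20, Sam, Orion, 3), (35, 20, Sam, Orion, 33), (35, 20, Sam, Orion, 7), (38, 20, Sam, Alpha, 3), (38, 20, Sam, Alpha, 33), (38, 20, Sam, Alpha, 7), (38, 20, Sam, Orion, 3), (38, 20, Sam, Orion, 33), (38, 20, Sam, Orion, 7), (39, 18, Hal, Zephyr, 26), (39, 18, Mo, Argo, 26), (39, 18, Wes, Delta, 26)}.
π[pid, price, cid]: project onto (pid, price, cid) (24 duplicate(s) eliminated) → {(18, 3, 20), (18, 33, 20), (18, 7, 20), (22, 3, 20), (22, 33, 20), (22, 7, 20), (28, 3, 20), (28, 33, 20), (28, 7, 20), (32, 26, 18), (33, 3, 20), (33, 33, 20), (33, 7, 20), (34, 26, 18), (35, 3, 20), (35, 33, 20), (35, 7, 20), (38, 3, 20), (38, 33, 20), (38, 7, 20), (39, 26, 18)}
Filtering on price > 26 leaves {(18, 33, 20), (22, 33, 20), (28, 33, 20), (33, 33, 20), (35, 33, 20), (38, 33, 20)}.

{(18, 33, 20), (22, 33, 20), (28, 33, 20), (33, 33, 20), (35, 33, 20), (38, 33, 20)}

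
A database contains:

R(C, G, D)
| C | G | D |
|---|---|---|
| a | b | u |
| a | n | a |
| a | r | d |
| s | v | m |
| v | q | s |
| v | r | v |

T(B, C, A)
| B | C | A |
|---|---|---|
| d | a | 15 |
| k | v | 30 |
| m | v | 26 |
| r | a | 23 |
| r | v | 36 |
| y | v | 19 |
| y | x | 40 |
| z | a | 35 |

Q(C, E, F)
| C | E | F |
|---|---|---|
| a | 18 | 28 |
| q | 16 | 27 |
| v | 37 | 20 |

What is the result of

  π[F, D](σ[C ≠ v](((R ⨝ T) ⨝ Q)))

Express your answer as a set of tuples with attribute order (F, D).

{(28, a), (28, d), (28, u)}

Natural join on C: {(a, b, u, d, 15), (a, b, u, r, 23), (a, b, u, z, 35), (a, n, a, d, 15), (a, n, a, r, 23), (a, n, a, z, 35), (a, r, d, d, 15), (a, r, d, r, 23), (a, r, d, z, 35), (v, q, s, k, 30), (v, q, s, m, 26), (v, q, s, r, 36), (v, q, s, y, 19), (v, r, v, k, 30), (v, r, v, m, 26), (v, r, v, r, 36), (v, r, v, y, 19)}
Natural join on C: {(a, b, u, d, 15, 18, 28), (a, b, u, r, 23, 18, 28), (a, b, u, z, 35, 18, 28), (a, n, a, d, 15, 18, 28), (a, n, a, r, 23, 18, 28), (a, n, a, z, 35, 18, 28), (a, r, d, d, 15, 18, 28), (a, r, d, r, 23, 18, 28), (a, r, d, z, 35, 18, 28), (v, q, s, k, 30, 37, 20), (v, q, s, m, 26, 37, 20), (v, q, s, r, 36, 37, 20), (v, q, s, y, 19, 37, 20), (v, r, v, k, 30, 37, 20), (v, r, v, m, 26, 37, 20), (v, r, v, r, 36, 37, 20), (v, r, v, y, 19, 37, 20)}
σ[C ≠ v]: keep tuples satisfying C ≠ v → {(a, b, u, d, 15, 18, 28), (a, b, u, r, 23, 18, 28), (a, b, u, z, 35, 18, 28), (a, n, a, d, 15, 18, 28), (a, n, a, r, 23, 18, 28), (a, n, a, z, 35, 18, 28), (a, r, d, d, 15, 18, 28), (a, r, d, r, 23, 18, 28), (a, r, d, z, 35, 18, 28)}
π[F, D]: project onto (F, D) (6 duplicate(s) eliminated) → {(28, a), (28, d), (28, u)}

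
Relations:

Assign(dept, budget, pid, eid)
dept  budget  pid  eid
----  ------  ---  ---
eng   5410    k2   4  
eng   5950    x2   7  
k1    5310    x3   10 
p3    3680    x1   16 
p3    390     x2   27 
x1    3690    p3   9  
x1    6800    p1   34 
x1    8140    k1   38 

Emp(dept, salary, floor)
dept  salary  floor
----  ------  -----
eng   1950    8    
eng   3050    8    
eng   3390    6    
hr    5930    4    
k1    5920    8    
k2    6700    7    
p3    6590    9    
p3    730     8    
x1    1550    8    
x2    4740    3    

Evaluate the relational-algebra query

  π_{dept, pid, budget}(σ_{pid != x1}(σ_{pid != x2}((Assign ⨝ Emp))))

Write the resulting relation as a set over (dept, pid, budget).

{(eng, k2, 5410), (k1, x3, 5310), (x1, k1, 8140), (x1, p1, 6800), (x1, p3, 3690)}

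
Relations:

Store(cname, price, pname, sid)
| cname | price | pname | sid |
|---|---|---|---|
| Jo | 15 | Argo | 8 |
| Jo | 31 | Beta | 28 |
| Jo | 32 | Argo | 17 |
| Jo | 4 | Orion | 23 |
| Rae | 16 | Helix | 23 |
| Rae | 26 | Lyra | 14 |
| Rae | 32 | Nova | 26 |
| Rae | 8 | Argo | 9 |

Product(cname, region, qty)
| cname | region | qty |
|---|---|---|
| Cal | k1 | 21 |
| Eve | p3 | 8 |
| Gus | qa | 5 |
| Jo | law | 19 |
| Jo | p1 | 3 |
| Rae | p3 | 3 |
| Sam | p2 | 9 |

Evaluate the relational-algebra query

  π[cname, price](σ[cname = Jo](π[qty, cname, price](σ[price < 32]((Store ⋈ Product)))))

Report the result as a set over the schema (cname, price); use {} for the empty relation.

Natural join on cname: {(Jo, 15, Argo, 8, law, 19), (Jo, 15, Argo, 8, p1, 3), (Jo, 31, Beta, 28, law, 19), (Jo, 31, Beta, 28, p1, 3), (Jo, 32, Argo, 17, law, 19), (Jo, 32, Argo, 17, p1, 3), (Jo, 4, Orion, 23, law, 19), (Jo, 4, Orion, 23, p1, 3), (Rae, 16, Helix, 23, p3, 3), (Rae, 26, Lyra, 14, p3, 3), (Rae, 32, Nova, 26, p3, 3), (Rae, 8, Argo, 9, p3, 3)}
Apply σ_{price < 32}; surviving tuples: {(Jo, 15, Argo, 8, law, 19), (Jo, 15, Argo, 8, p1, 3), (Jo, 31, Beta, 28, law, 19), (Jo, 31, Beta, 28, p1, 3), (Jo, 4, Orion, 23, law, 19), (Jo, 4, Orion, 23, p1, 3), (Rae, 16, Helix, 23, p3, 3), (Rae, 26, Lyra, 14, p3, 3), (Rae, 8, Argo, 9, p3, 3)}
π_{qty, cname, price} gives {(19, Jo, 15), (19, Jo, 31), (19, Jo, 4), (3, Jo, 15), (3, Jo, 31), (3, Jo, 4), (3, Rae, 16), (3, Rae, 26), (3, Rae, 8)}.
Apply σ_{cname = Jo}; surviving tuples: {(19, Jo, 15), (19, Jo, 31), (19, Jo, 4), (3, Jo, 15), (3, Jo, 31), (3, Jo, 4)}
π_{cname, price} gives {(Jo, 15), (Jo, 31), (Jo, 4)} (3 duplicate(s) eliminated).

{(Jo, 15), (Jo, 31), (Jo, 4)}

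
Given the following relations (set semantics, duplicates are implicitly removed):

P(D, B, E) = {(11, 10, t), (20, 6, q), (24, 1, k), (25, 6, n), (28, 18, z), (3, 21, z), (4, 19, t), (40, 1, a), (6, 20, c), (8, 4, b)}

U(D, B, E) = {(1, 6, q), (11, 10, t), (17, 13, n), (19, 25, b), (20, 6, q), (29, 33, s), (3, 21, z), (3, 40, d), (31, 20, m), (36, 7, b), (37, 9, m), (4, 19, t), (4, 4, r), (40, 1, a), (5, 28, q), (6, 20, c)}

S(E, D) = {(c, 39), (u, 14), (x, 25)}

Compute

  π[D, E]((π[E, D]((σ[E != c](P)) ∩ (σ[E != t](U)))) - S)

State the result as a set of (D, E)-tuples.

{(20, q), (3, z), (40, a)}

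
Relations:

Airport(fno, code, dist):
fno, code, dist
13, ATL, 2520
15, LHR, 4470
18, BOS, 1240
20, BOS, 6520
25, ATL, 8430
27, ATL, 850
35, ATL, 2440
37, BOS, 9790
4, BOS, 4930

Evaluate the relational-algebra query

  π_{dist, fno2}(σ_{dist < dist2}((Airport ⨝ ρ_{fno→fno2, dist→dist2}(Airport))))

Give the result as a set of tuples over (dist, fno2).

ρ[fno→fno2, dist→dist2]: schema becomes (fno2, code, dist2); tuples unchanged.
Natural join on code: {(13, ATL, 2520, 13, 2520), (13, ATL, 2520, 25, 8430), (13, ATL, 2520, 27, 850), (13, ATL, 2520, 35, 2440), (15, LHR, 4470, 15, 4470), (18, BOS, 1240, 18, 1240), (18, BOS, 1240, 20, 6520), (18, BOS, 1240, 37, 9790), (18, BOS, 1240, 4, 4930), (20, BOS, 6520, 18, 1240), (20, BOS, 6520, 20, 6520), (20, BOS, 6520, 37, 9790), (20, BOS, 6520, 4, 4930), (25, ATL, 8430, 13, 2520), (25, ATL, 8430, 25, 8430), (25, ATL, 8430, 27, 850), (25, ATL, 8430, 35, 2440), (27, ATL, 850, 13, 2520), (27, ATL, 850, 25, 8430), (27, ATL, 850, 27, 850), (27, ATL, 850, 35, 2440), (35, ATL, 2440, 13, 2520), (35, ATL, 2440, 25, 8430), (35, ATL, 2440, 27, 850), (35, ATL, 2440, 35, 2440), (37, BOS, 9790, 18, 1240), (37, BOS, 9790, 20, 6520), (37, BOS, 9790, 37, 9790), (37, BOS, 9790, 4, 4930), (4, BOS, 4930, 18, 1240), (4, BOS, 4930, 20, 6520), (4, BOS, 4930, 37, 9790), (4, BOS, 4930, 4, 4930)}
Filtering on dist < dist2 leaves {(13, ATL, 2520, 25, 8430), (18, BOS, 1240, 20, 6520), (18, BOS, 1240, 37, 9790), (18, BOS, 1240, 4, 4930), (20, BOS, 6520, 37, 9790), (27, ATL, 850, 13, 2520), (27, ATL, 850, 25, 8430), (27, ATL, 850, 35, 2440), (35, ATL, 2440, 13, 2520), (35, ATL, 2440, 25, 8430), (4, BOS, 4930, 20, 6520), (4, BOS, 4930, 37, 9790)}.
π[dist, fno2]: project onto (dist, fno2) → {(1240, 20), (1240, 37), (1240, 4), (2440, 13), (2440, 25), (2520, 25), (4930, 20), (4930, 37), (6520, 37), (850, 13), (850, 25), (850, 35)}

{(1240, 20), (1240, 37), (1240, 4), (2440, 13), (2440, 25), (2520, 25), (4930, 20), (4930, 37), (6520, 37), (850, 13), (850, 25), (850, 35)}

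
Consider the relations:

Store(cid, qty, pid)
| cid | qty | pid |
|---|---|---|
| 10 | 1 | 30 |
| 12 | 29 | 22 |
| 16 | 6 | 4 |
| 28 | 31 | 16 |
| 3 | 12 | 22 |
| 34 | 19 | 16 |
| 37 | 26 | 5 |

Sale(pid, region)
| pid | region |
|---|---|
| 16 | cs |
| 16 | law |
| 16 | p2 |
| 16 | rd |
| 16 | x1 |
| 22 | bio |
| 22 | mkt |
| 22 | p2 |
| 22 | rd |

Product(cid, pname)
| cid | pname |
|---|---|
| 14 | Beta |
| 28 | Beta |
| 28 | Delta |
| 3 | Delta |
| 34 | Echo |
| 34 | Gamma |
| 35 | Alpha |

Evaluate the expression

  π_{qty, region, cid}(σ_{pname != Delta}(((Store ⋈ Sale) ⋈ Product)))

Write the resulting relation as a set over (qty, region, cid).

{(19, cs, 34), (19, law, 34), (19, p2, 34), (19, rd, 34), (19, x1, 34), (31, cs, 28), (31, law, 28), (31, p2, 28), (31, rd, 28), (31, x1, 28)}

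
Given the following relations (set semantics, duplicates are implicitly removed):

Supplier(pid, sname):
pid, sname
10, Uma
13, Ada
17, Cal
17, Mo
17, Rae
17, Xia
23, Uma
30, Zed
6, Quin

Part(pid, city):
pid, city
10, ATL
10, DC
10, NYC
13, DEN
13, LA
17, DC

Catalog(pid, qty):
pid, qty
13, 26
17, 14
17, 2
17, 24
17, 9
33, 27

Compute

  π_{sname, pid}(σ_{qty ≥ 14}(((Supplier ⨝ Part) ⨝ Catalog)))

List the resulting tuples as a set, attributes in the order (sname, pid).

{(Ada, 13), (Cal, 17), (Mo, 17), (Rae, 17), (Xia, 17)}

Supplier ⋈ Part (natural join on pid): {(10, Uma, ATL), (10, Uma, DC), (10, Uma, NYC), (13, Ada, DEN), (13, Ada, LA), (17, Cal, DC), (17, Mo, DC), (17, Rae, DC), (17, Xia, DC)}
(Supplier ⨝ Part) ⋈ Catalog (natural join on pid): {(13, Ada, DEN, 26), (13, Ada, LA, 26), (17, Cal, DC, 14), (17, Cal, DC, 2), (17, Cal, DC, 24), (17, Cal, DC, 9), (17, Mo, DC, 14), (17, Mo, DC, 2), (17, Mo, DC, 24), (17, Mo, DC, 9), (17, Rae, DC, 14), (17, Rae, DC, 2), (17, Rae, DC, 24), (17, Rae, DC, 9), (17, Xia, DC, 14), (17, Xia, DC, 2), (17, Xia, DC, 24), (17, Xia, DC, 9)}
Selection qty ≥ 14: {(13, Ada, DEN, 26), (13, Ada, LA, 26), (17, Cal, DC, 14), (17, Cal, DC, 24), (17, Mo, DC, 14), (17, Mo, DC, 24), (17, Rae, DC, 14), (17, Rae, DC, 24), (17, Xia, DC, 14), (17, Xia, DC, 24)}
Keep only column(s) sname, pid (5 duplicate(s) eliminated): {(Ada, 13), (Cal, 17), (Mo, 17), (Rae, 17), (Xia, 17)}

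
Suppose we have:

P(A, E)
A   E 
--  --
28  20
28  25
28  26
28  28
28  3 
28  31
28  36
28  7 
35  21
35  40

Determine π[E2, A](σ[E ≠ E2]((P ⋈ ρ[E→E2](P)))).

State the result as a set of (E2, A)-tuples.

ρ[E→E2]: schema becomes (A, E2); tuples unchanged.
P ⋈ ρ[E→E2](P) (natural join on A): {(28, 20, 20), (28, 20, 25), (28, 20, 26), (28, 20, 28), (28, 20, 3), (28, 20, 31), (28, 20, 36), (28, 20, 7), (28, 25, 20), (28, 25, 25), (28, 25, 26), (28, 25, 28), (28, 25, 3), (28, 25, 31), (28, 25, 36), (28, 25, 7), (28, 26, 20), (28, 26, 25), (28, 26, 26), (28, 26, 28), (28, 26, 3), (28, 26, 31), (28, 26, 36), (28, 26, 7), (28, 28, 20), (28, 28, 25), (28, 28, 26), (28, 28, 28), (28, 28, 3), (28, 28, 31), (28, 28, 36), (28, 28, 7), (28, 3, 20), (28, 3, 25), (28, 3, 26), (28, 3, 28), (28, 3, 3), (28, 3, 31), (28, 3, 36), (28, 3, 7), (28, 31, 20), (28, 31, 25), (28, 31, 26), (28, 31, 28), (28, 31, 3), (28, 31, 31), (28, 31, 36), (28, 31, 7), (28, 36, 20), (28, 36, 25), (28, 36, 26), (28, 36, 28), (28, 36, 3), (28, 36, 31), (28, 36, 36), (28, 36, 7), (28, 7, 20), (28, 7, 25), (28, 7, 26), (28, 7, 28), (28, 7, 3), (28, 7, 31), (28, 7, 36), (28, 7, 7), (35, 21, 21), (35, 21, 40), (35, 40, 21), (35, 40, 40)}
σ[E ≠ E2]: keep tuples satisfying E ≠ E2 → {(28, 20, 25), (28, 20, 26), (28, 20, 28), (28, 20, 3), (28, 20, 31), (28, 20, 36), (28, 20, 7), (28, 25, 20), (28, 25, 26), (28, 25, 28), (28, 25, 3), (28, 25, 31), (28, 25, 36), (28, 25, 7), (28, 26, 20), (28, 26, 25), (28, 26, 28), (28, 26, 3), (28, 26, 31), (28, 26, 36), (28, 26, 7), (28, 28, 20), (28, 28, 25), (28, 28, 26), (28, 28, 3), (28, 28, 31), (28, 28, 36), (28, 28, 7), (28, 3, 20), (28, 3, 25), (28, 3, 26), (28, 3, 28), (28, 3, 31), (28, 3, 36), (28, 3, 7), (28, 31, 20), (28, 31, 25), (28, 31, 26), (28, 31, 28), (28, 31, 3), (28, 31, 36), (28, 31, 7), (28, 36, 20), (28, 36, 25), (28, 36, 26), (28, 36, 28), (28, 36, 3), (28, 36, 31), (28, 36, 7), (28, 7, 20), (28, 7, 25), (28, 7, 26), (28, 7, 28), (28, 7, 3), (28, 7, 31), (28, 7, 36), (35, 21, 40), (35, 40, 21)}
Projecting to E2, A (48 duplicate(s) eliminated): {(20, 28), (21, 35), (25, 28), (26, 28), (28, 28), (3, 28), (31, 28), (36, 28), (40, 35), (7, 28)}

{(20, 28), (21, 35), (25, 28), (26, 28), (28, 28), (3, 28), (31, 28), (36, 28), (40, 35), (7, 28)}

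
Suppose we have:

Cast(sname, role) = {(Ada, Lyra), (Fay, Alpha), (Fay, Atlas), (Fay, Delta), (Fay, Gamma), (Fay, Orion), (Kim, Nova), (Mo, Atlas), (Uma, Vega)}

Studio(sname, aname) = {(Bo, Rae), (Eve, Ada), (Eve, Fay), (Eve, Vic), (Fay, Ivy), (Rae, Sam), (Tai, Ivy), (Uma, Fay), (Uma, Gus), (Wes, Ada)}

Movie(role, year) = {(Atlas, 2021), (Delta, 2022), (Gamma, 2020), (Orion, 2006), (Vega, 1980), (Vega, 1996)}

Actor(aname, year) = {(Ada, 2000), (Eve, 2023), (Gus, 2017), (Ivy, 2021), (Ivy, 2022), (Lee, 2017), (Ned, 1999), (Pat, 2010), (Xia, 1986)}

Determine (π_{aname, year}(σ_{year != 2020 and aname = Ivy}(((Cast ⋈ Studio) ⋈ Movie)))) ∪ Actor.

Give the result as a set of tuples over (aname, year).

Natural join on sname: {(Fay, Alpha, Ivy), (Fay, Atlas, Ivy), (Fay, Delta, Ivy), (Fay, Gamma, Ivy), (Fay, Orion, Ivy), (Uma, Vega, Fay), (Uma, Vega, Gus)}
Natural join on role: {(Fay, Atlas, Ivy, 2021), (Fay, Delta, Ivy, 2022), (Fay, Gamma, Ivy, 2020), (Fay, Orion, Ivy, 2006), (Uma, Vega, Fay, 1980), (Uma, Vega, Fay, 1996), (Uma, Vega, Gus, 1980), (Uma, Vega, Gus, 1996)}
Selection year != 2020 and aname = Ivy: {(Fay, Atlas, Ivy, 2021), (Fay, Delta, Ivy, 2022), (Fay, Orion, Ivy, 2006)}
Projecting to aname, year: {(Ivy, 2006), (Ivy, 2021), (Ivy, 2022)}
Taking the union: {(Ada, 2000), (Eve, 2023), (Gus, 2017), (Ivy, 2006), (Ivy, 2021), (Ivy, 2022), (Lee, 2017), (Ned, 1999), (Pat, 2010), (Xia, 1986)}

{(Ada, 2000), (Eve, 2023), (Gus, 2017), (Ivy, 2006), (Ivy, 2021), (Ivy, 2022), (Lee, 2017), (Ned, 1999), (Pat, 2010), (Xia, 1986)}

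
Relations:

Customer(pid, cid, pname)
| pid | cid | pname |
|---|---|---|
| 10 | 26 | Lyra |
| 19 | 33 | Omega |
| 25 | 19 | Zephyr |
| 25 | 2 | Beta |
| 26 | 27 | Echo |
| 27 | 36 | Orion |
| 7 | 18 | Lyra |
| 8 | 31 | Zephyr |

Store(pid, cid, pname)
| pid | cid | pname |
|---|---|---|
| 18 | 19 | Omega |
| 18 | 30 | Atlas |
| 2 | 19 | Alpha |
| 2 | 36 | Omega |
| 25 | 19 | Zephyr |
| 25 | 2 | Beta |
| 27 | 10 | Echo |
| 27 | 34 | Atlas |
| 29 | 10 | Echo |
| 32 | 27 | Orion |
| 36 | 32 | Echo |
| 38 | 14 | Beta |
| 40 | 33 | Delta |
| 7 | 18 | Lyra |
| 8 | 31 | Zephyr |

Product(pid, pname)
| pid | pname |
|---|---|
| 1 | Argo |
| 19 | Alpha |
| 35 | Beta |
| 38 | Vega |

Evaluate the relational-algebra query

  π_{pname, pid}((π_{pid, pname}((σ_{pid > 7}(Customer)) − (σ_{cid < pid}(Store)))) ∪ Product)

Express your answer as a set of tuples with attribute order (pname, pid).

Selection pid > 7: {(10, 26, Lyra), (19, 33, Omega), (25, 19, Zephyr), (25, 2, Beta), (26, 27, Echo), (27, 36, Orion), (8, 31, Zephyr)}
Selection cid < pid: {(25, 19, Zephyr), (25, 2, Beta), (27, 10, Echo), (29, 10, Echo), (32, 27, Orion), (36, 32, Echo), (38, 14, Beta), (40, 33, Delta)}
Set difference of the two operands is {(10, 26, Lyra), (19, 33, Omega), (26, 27, Echo), (27, 36, Orion), (8, 31, Zephyr)}.
π[pid, pname]: project onto (pid, pname) → {(10, Lyra), (19, Omega), (26, Echo), (27, Orion), (8, Zephyr)}
Set union of the two operands is {(1, Argo), (10, Lyra), (19, Alpha), (19, Omega), (26, Echo), (27, Orion), (35, Beta), (38, Vega), (8, Zephyr)}.
π[pname, pid]: project onto (pname, pid) → {(Alpha, 19), (Argo, 1), (Beta, 35), (Echo, 26), (Lyra, 10), (Omega, 19), (Orion, 27), (Vega, 38), (Zephyr, 8)}

{(Alpha, 19), (Argo, 1), (Beta, 35), (Echo, 26), (Lyra, 10), (Omega, 19), (Orion, 27), (Vega, 38), (Zephyr, 8)}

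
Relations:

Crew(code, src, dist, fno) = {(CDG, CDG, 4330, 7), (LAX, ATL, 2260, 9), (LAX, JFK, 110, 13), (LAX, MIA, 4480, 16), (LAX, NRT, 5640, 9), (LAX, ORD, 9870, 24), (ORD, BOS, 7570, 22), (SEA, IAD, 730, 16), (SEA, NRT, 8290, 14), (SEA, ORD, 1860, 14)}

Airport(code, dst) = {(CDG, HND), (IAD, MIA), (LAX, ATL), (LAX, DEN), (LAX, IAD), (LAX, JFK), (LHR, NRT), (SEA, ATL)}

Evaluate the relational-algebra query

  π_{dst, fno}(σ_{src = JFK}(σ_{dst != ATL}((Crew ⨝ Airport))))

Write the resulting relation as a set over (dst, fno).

Crew ⋈ Airport (natural join on code): {(CDG, CDG, 4330, 7, HND), (LAX, ATL, 2260, 9, ATL), (LAX, ATL, 2260, 9, DEN), (LAX, ATL, 2260, 9, IAD), (LAX, ATL, 2260, 9, JFK), (LAX, JFK, 110, 13, ATL), (LAX, JFK, 110, 13, DEN), (LAX, JFK, 110, 13, IAD), (LAX, JFK, 110, 13, JFK), (LAX, MIA, 4480, 16, ATL), (LAX, MIA, 4480, 16, DEN), (LAX, MIA, 4480, 16, IAD), (LAX, MIA, 4480, 16, JFK), (LAX, NRT, 5640, 9, ATL), (LAX, NRT, 5640, 9, DEN), (LAX, NRT, 5640, 9, IAD), (LAX, NRT, 5640, 9, JFK), (LAX, ORD, 9870, 24, ATL), (LAX, ORD, 9870, 24, DEN), (LAX, ORD, 9870, 24, IAD), (LAX, ORD, 9870, 24, JFK), (SEA, IAD, 730, 16, ATL), (SEA, NRT, 8290, 14, ATL), (SEA, ORD, 1860, 14, ATL)}
Selection dst != ATL: {(CDG, CDG, 4330, 7, HND), (LAX, ATL, 2260, 9, DEN), (LAX, ATL, 2260, 9, IAD), (LAX, ATL, 2260, 9, JFK), (LAX, JFK, 110, 13, DEN), (LAX, JFK, 110, 13, IAD), (LAX, JFK, 110, 13, JFK), (LAX, MIA, 4480, 16, DEN), (LAX, MIA, 4480, 16, IAD), (LAX, MIA, 4480, 16, JFK), (LAX, NRT, 5640, 9, DEN), (LAX, NRT, 5640, 9, IAD), (LAX, NRT, 5640, 9, JFK), (LAX, ORD, 9870, 24, DEN), (LAX, ORD, 9870, 24, IAD), (LAX, ORD, 9870, 24, JFK)}
Selection src = JFK: {(LAX, JFK, 110, 13, DEN), (LAX, JFK, 110, 13, IAD), (LAX, JFK, 110, 13, JFK)}
Keep only column(s) dst, fno: {(DEN, 13), (IAD, 13), (JFK, 13)}

{(DEN, 13), (IAD, 13), (JFK, 13)}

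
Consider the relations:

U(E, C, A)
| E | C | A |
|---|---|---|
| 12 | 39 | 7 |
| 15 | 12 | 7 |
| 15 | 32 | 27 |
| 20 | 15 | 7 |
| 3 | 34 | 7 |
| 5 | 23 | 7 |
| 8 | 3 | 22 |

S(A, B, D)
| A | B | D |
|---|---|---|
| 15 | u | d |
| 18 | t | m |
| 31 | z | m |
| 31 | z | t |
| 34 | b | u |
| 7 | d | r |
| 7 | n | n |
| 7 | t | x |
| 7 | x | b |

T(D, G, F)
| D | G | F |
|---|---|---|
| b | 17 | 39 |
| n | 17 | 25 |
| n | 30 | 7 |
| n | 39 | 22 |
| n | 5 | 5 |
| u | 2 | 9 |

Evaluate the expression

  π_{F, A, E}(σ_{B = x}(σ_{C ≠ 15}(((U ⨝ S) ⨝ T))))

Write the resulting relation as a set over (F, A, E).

{(39, 7, 12), (39, 7, 15), (39, 7, 3), (39, 7, 5)}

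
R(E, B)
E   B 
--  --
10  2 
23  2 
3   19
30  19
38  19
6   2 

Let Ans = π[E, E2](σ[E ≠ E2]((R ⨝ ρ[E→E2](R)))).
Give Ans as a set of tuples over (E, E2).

{(10, 23), (10, 6), (23, 10), (23, 6), (3, 30), (3, 38), (30, 3), (30, 38), (38, 3), (38, 30), (6, 10), (6, 23)}

ρ[E→E2]: schema becomes (E2, B); tuples unchanged.
Joining R and ρ[E→E2](R) on B yields {(10, 2, 10), (10, 2, 23), (10, 2, 6), (23, 2, 10), (23, 2, 23), (23, 2, 6), (3, 19, 3), (3, 19, 30), (3, 19, 38), (30, 19, 3), (30, 19, 30), (30, 19, 38), (38, 19, 3), (38, 19, 30), (38, 19, 38), (6, 2, 10), (6, 2, 23), (6, 2, 6)}.
Apply σ_{E ≠ E2}; surviving tuples: {(10, 2, 23), (10, 2, 6), (23, 2, 10), (23, 2, 6), (3, 19, 30), (3, 19, 38), (30, 19, 3), (30, 19, 38), (38, 19, 3), (38, 19, 30), (6, 2, 10), (6, 2, 23)}
π[E, E2]: project onto (E, E2) → {(10, 23), (10, 6), (23, 10), (23, 6), (3, 30), (3, 38), (30, 3), (30, 38), (38, 3), (38, 30), (6, 10), (6, 23)}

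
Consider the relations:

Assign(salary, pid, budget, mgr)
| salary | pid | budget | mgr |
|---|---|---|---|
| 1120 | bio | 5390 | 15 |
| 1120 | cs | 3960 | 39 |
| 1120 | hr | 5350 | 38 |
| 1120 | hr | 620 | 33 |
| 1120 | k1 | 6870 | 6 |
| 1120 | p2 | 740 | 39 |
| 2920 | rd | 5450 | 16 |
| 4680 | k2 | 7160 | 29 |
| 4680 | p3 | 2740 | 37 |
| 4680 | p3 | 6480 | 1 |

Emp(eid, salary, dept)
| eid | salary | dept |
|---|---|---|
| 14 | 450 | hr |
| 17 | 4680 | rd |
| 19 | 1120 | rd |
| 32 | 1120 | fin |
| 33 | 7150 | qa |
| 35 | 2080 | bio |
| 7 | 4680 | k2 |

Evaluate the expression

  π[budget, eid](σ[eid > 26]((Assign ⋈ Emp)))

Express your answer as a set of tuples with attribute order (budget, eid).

{(3960, 32), (5350, 32), (5390, 32), (620, 32), (6870, 32), (740, 32)}

Joining Assign and Emp on salary yields {(1120, bio, 5390, 15, 19, rd), (1120, bio, 5390, 15, 32, fin), (1120, cs, 3960, 39, 19, rd), (1120, cs, 3960, 39, 32, fin), (1120, hr, 5350, 38, 19, rd), (1120, hr, 5350, 38, 32, fin), (1120, hr, 620, 33, 19, rd), (1120, hr, 620, 33, 32, fin), (1120, k1, 6870, 6, 19, rd), (1120, k1, 6870, 6, 32, fin), (1120, p2, 740, 39, 19, rd), (1120, p2, 740, 39, 32, fin), (4680, k2, 7160, 29, 17, rd), (4680, k2, 7160, 29, 7, k2), (4680, p3, 2740, 37, 17, rd), (4680, p3, 2740, 37, 7, k2), (4680, p3, 6480, 1, 17, rd), (4680, p3, 6480, 1, 7, k2)}.
Selection eid > 26: {(1120, bio, 5390, 15, 32, fin), (1120, cs, 3960, 39, 32, fin), (1120, hr, 5350, 38, 32, fin), (1120, hr, 620, 33, 32, fin), (1120, k1, 6870, 6, 32, fin), (1120, p2, 740, 39, 32, fin)}
Keep only column(s) budget, eid: {(3960, 32), (5350, 32), (5390, 32), (620, 32), (6870, 32), (740, 32)}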